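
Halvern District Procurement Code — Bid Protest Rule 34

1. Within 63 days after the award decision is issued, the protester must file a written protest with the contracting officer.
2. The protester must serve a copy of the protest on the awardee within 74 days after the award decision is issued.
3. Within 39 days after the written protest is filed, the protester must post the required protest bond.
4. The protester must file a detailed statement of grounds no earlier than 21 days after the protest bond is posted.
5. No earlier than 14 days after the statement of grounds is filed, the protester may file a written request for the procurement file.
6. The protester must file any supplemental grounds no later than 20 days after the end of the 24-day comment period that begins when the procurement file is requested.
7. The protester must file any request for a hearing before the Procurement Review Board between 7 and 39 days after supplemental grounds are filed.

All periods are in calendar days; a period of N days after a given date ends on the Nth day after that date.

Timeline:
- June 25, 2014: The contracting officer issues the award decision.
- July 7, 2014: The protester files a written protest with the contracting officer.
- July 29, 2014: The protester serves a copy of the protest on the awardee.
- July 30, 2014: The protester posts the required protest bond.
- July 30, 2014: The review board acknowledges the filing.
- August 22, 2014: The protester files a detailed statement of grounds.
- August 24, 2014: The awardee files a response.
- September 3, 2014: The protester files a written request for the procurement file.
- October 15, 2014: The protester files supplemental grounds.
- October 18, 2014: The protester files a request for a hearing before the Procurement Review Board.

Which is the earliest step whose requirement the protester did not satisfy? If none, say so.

Step 5

Step 1 — counting 63 days from June 25, 2014 (when the award decision is issued) gives a deadline of August 27, 2014; completed July 7, 2014, before the deadline.
Step 2 — counting 74 days from June 25, 2014 (when the award decision is issued) gives a deadline of September 7, 2014; done July 29, 2014 — timely.
Step 3 — counting 39 days from July 7, 2014 (when the written protest is filed) gives a deadline of August 15, 2014; July 30, 2014 is within that limit.
Step 4 — must wait 21 days from July 30, 2014 (when the protest bond is posted), so not before August 20, 2014; done August 22, 2014, after the minimum wait.
Step 5 — must wait 14 days from August 22, 2014 (when the statement of grounds is filed), so not before September 5, 2014; done September 3, 2014 — 2 days too early.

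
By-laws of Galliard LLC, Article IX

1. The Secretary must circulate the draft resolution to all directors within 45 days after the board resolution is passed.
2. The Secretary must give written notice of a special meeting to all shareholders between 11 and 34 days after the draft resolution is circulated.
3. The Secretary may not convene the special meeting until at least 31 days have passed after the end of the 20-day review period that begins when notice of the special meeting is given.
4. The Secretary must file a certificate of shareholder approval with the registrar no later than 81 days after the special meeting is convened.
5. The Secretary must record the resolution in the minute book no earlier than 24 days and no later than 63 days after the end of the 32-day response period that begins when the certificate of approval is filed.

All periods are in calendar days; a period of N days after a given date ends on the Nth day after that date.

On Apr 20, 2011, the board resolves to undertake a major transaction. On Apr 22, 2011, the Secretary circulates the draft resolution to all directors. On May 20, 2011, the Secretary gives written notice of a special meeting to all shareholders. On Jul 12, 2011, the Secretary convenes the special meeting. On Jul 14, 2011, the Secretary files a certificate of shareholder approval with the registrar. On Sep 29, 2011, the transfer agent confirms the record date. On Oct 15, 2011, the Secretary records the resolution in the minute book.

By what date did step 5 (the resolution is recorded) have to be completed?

The certificate of approval is filed on Jul 14, 2011; the 32-day response period therefore ends Aug 15, 2011, and step 5 runs from that date. The window is 24–63 days after Aug 15, 2011; it closes on Oct 17, 2011.

Oct 17, 2011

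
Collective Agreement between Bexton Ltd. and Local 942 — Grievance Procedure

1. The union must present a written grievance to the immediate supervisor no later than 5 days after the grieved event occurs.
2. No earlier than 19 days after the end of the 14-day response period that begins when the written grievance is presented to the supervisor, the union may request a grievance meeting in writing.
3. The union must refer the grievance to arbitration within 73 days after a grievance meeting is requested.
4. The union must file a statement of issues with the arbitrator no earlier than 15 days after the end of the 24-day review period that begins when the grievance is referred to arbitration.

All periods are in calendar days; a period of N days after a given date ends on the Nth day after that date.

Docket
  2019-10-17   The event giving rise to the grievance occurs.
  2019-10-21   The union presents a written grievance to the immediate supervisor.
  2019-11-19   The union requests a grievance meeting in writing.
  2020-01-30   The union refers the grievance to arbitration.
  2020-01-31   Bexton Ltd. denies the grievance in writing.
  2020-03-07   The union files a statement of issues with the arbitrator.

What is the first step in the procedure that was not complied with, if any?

Step 2

(1) due by 2019-10-17 + 5 days = 2019-10-22; done 2019-10-21 — timely.
(2) permitted from 2019-11-04 + 19 days = 2019-11-23 onward; 2019-11-19 is 4 days before the earliest permitted date.
No need to go further; step 2 was not satisfied.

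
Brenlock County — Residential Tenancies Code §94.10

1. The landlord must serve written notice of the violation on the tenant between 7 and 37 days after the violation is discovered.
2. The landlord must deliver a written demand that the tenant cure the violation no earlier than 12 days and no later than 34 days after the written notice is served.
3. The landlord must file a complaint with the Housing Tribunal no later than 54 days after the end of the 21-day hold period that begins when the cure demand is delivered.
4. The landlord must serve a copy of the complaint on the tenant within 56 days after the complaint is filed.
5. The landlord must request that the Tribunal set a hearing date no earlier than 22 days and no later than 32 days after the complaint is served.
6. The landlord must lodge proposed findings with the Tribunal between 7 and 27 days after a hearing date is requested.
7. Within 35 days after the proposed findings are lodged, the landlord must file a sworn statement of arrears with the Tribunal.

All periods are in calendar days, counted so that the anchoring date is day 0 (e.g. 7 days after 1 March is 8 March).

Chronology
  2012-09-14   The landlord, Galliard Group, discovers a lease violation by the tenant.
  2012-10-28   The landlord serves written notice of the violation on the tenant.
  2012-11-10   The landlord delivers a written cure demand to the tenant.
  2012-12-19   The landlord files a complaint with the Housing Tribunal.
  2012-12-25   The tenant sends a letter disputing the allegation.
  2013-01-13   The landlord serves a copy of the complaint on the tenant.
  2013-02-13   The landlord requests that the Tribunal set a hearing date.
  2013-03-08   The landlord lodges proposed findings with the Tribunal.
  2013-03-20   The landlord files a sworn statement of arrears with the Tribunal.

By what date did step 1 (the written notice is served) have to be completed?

2012-10-21

Step 1 runs from 2012-09-14, when the violation is discovered. The window is 7–37 days after 2012-09-14; it closes on 2012-10-21.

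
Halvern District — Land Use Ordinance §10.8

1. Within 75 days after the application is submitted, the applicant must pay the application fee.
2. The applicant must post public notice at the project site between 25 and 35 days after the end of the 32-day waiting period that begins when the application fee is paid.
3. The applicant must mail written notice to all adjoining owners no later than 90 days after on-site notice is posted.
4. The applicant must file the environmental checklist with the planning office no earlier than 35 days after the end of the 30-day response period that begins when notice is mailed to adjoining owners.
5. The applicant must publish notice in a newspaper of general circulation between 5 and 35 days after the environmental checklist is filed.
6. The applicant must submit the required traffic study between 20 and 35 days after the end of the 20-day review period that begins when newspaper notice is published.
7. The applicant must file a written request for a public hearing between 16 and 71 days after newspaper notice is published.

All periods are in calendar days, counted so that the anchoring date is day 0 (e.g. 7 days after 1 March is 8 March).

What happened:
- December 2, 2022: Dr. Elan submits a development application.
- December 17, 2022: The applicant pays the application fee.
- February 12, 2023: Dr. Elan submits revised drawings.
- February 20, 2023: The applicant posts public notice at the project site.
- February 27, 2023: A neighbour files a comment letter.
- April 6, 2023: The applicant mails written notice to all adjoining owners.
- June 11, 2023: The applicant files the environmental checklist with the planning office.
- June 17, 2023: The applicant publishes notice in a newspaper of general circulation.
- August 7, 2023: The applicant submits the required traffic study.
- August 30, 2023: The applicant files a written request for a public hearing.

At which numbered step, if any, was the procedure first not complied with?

Step 1 — counting 75 days from December 2, 2022 (when the application is submitted) gives a deadline of February 15, 2023; completed December 17, 2022, before the deadline.
Step 2 — 25 and 35 days from January 18, 2023 (end of the 32-day waiting period, which began when the application fee is paid on December 17, 2022) are February 12, 2023 and February 22, 2023 respectively; done February 20, 2023, which is between those dates.
Step 3 — counting 90 days from February 20, 2023 (when on-site notice is posted) gives a deadline of May 21, 2023; done April 6, 2023 — timely.
Step 4 — must wait 35 days from May 6, 2023 (end of the 30-day response period, which began when notice is mailed to adjoining owners on April 6, 2023), so not before June 10, 2023; done June 11, 2023, after the minimum wait.
Step 5 — 5 and 35 days from June 11, 2023 (when the environmental checklist is filed) are June 16, 2023 and July 16, 2023 respectively; done June 17, 2023 — within the window.
Step 6 — 20 and 35 days from July 7, 2023 (end of the 20-day review period, which began when newspaper notice is published on June 17, 2023) are July 27, 2023 and August 11, 2023 respectively; August 7, 2023 falls inside that range.
Step 7 — 16 and 71 days from June 17, 2023 (when newspaper notice is published) are July 3, 2023 and August 27, 2023 respectively; August 30, 2023 is 3 days past the end of the window.
The analysis stops there.

Step 7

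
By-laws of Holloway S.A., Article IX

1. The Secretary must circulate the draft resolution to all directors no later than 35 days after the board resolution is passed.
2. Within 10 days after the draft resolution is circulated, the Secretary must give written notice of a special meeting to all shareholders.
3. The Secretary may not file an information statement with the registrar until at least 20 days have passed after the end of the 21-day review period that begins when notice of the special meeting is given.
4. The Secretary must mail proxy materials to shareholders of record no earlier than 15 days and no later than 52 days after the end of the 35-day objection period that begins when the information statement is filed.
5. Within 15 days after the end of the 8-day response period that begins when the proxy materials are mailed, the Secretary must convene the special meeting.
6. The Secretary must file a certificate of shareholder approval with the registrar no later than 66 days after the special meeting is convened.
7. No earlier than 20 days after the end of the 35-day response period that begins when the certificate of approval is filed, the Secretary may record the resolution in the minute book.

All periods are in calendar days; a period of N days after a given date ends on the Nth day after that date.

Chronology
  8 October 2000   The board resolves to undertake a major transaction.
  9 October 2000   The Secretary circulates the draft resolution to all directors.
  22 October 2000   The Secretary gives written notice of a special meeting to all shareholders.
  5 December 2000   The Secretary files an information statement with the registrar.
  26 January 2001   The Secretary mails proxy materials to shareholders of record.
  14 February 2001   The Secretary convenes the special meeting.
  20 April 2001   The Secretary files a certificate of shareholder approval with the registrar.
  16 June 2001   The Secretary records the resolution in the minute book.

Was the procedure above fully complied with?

Step 1: 35 days after 8 October 2000 (when the board resolution is passed) is 12 November 2000; completed 9 October 2000, before the deadline.
Step 2: 10 days after 9 October 2000 (when the draft resolution is circulated) is 19 October 2000; done 22 October 2000 — 3 days late.

No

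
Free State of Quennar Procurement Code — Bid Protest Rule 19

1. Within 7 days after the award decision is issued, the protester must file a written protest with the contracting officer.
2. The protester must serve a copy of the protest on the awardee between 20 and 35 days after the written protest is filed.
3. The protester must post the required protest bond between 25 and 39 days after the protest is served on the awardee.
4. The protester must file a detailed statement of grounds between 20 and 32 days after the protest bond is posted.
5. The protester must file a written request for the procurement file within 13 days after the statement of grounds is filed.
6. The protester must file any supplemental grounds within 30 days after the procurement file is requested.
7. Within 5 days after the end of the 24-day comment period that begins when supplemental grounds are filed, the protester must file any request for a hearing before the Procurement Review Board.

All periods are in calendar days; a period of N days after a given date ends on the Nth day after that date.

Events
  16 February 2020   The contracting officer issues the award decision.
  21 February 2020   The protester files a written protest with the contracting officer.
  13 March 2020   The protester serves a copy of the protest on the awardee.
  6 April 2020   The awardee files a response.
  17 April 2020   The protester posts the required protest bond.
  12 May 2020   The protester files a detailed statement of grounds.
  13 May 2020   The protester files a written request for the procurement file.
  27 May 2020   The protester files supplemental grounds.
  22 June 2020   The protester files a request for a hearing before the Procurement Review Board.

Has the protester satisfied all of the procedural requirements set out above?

(1) due by 16 February 2020 + 7 days = 23 February 2020; 21 February 2020 is within that limit.
(2) the permitted window runs from 21 February 2020 + 20 = 12 March 2020 to 21 February 2020 + 35 = 27 March 2020; 13 March 2020 falls inside that range.
(3) the permitted window runs from 13 March 2020 + 25 = 7 April 2020 to 13 March 2020 + 39 = 21 April 2020; 17 April 2020 falls inside that range.
(4) the permitted window runs from 17 April 2020 + 20 = 7 May 2020 to 17 April 2020 + 32 = 19 May 2020; 12 May 2020 falls inside that range.
(5) due by 12 May 2020 + 13 days = 25 May 2020; done 13 May 2020 — timely.
(6) due by 13 May 2020 + 30 days = 12 June 2020; 27 May 2020 is within that limit.
(7) due by 20 June 2020 + 5 days = 25 June 2020; 22 June 2020 is within that limit.

Yes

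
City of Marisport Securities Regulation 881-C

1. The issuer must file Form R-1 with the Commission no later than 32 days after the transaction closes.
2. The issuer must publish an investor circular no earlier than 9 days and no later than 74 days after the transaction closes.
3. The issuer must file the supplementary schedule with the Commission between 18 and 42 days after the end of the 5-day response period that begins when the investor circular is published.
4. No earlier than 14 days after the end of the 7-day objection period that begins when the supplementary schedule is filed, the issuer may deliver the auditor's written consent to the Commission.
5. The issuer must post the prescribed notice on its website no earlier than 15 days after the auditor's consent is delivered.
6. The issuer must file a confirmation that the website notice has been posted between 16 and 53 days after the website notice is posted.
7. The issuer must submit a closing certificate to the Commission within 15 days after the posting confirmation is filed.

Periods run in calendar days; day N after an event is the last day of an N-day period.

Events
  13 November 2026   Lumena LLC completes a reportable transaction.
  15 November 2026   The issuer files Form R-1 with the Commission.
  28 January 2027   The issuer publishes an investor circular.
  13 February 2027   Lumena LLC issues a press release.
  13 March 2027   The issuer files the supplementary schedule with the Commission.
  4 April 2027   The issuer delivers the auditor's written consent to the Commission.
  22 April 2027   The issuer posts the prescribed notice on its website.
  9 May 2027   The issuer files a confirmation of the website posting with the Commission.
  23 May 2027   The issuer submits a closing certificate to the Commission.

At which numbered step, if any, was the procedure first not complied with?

Step 1 — counting 32 days from 13 November 2026 (when the transaction closes) gives a deadline of 15 December 2026; done 15 November 2026 — timely.
Step 2 — 9 and 74 days from 13 November 2026 (when the transaction closes) are 22 November 2026 and 26 January 2027 respectively; 28 January 2027 is 2 days past the end of the window.
No need to go further; step 2 was not satisfied.

Step 2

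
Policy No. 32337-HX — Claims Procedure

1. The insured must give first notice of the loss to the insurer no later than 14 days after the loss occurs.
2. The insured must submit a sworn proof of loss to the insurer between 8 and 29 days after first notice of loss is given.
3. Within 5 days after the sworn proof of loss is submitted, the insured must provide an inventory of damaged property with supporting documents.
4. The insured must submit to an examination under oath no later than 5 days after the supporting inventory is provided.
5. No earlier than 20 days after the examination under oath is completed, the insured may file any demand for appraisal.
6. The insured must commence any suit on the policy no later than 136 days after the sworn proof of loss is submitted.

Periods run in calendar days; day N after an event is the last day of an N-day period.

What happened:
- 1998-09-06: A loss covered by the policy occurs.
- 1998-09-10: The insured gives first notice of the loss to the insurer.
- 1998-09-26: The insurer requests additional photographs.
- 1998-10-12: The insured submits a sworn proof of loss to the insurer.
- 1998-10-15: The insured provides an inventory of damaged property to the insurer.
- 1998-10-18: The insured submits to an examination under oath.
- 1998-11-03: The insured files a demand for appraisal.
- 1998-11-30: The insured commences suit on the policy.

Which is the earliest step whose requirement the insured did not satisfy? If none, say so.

Step 2

Step 1 — counting 14 days from 1998-09-06 (when the loss occurs) gives a deadline of 1998-09-20; completed 1998-09-10, before the deadline.
Step 2 — 8 and 29 days from 1998-09-10 (when first notice of loss is given) are 1998-09-18 and 1998-10-09 respectively; done 1998-10-12 — 3 days after the window closed.
The procedure was therefore not followed at step 2.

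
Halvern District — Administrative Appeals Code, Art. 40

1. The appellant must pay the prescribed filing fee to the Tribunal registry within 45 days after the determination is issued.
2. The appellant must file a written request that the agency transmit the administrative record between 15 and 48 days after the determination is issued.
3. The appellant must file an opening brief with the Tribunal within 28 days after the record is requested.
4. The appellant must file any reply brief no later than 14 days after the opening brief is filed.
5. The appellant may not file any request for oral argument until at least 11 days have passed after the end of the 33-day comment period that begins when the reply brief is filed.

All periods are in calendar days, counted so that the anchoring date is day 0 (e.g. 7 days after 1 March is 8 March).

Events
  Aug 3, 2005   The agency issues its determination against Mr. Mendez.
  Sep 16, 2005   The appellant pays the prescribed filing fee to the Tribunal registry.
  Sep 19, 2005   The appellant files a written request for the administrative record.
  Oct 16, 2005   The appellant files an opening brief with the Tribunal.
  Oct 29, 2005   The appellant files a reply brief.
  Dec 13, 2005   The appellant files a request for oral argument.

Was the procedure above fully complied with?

Yes

Step 1 — counting 45 days from Aug 3, 2005 (when the determination is issued) gives a deadline of Sep 17, 2005; Sep 16, 2005 is within that limit.
Step 2 — 15 and 48 days from Aug 3, 2005 (when the determination is issued) are Aug 18, 2005 and Sep 20, 2005 respectively; done Sep 19, 2005, which is between those dates.
Step 3 — counting 28 days from Sep 19, 2005 (when the record is requested) gives a deadline of Oct 17, 2005; completed Oct 16, 2005, before the deadline.
Step 4 — counting 14 days from Oct 16, 2005 (when the opening brief is filed) gives a deadline of Oct 30, 2005; done Oct 29, 2005 — timely.
Step 5 — must wait 11 days from Dec 1, 2005 (end of the 33-day comment period, which began when the reply brief is filed on Oct 29, 2005), so not before Dec 12, 2005; done Dec 13, 2005, after the minimum wait.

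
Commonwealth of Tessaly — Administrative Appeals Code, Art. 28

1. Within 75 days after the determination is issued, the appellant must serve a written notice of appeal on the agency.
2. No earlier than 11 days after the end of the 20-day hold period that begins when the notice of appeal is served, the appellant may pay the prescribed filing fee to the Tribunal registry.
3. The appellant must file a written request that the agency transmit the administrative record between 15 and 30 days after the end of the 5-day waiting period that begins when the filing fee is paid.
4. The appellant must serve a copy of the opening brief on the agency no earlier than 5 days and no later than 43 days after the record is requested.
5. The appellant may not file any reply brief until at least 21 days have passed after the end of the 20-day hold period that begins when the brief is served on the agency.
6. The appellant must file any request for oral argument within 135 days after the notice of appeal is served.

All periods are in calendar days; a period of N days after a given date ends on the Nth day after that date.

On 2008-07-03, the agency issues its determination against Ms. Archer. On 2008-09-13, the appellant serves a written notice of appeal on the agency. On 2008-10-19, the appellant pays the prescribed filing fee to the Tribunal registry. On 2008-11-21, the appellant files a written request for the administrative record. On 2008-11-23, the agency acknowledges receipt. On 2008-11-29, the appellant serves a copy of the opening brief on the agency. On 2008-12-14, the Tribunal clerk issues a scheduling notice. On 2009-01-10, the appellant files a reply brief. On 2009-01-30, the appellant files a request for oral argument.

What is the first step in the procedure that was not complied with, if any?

(1) due by 2008-07-03 + 75 days = 2008-09-16; completed 2008-09-13, before the deadline.
(2) permitted from 2008-10-03 + 11 days = 2008-10-14 onward; 2008-10-19 is on or after that date.
(3) the permitted window runs from 2008-10-24 + 15 = 2008-11-08 to 2008-10-24 + 30 = 2008-11-23; 2008-11-21 falls inside that range.
(4) the permitted window runs from 2008-11-21 + 5 = 2008-11-26 to 2008-11-21 + 43 = 2009-01-03; done 2008-11-29 — within the window.
(5) permitted from 2008-12-19 + 21 days = 2009-01-09 onward; done 2009-01-10, after the minimum wait.
(6) due by 2008-09-13 + 135 days = 2009-01-26; 2009-01-30 misses that deadline by 4 days.

Step 6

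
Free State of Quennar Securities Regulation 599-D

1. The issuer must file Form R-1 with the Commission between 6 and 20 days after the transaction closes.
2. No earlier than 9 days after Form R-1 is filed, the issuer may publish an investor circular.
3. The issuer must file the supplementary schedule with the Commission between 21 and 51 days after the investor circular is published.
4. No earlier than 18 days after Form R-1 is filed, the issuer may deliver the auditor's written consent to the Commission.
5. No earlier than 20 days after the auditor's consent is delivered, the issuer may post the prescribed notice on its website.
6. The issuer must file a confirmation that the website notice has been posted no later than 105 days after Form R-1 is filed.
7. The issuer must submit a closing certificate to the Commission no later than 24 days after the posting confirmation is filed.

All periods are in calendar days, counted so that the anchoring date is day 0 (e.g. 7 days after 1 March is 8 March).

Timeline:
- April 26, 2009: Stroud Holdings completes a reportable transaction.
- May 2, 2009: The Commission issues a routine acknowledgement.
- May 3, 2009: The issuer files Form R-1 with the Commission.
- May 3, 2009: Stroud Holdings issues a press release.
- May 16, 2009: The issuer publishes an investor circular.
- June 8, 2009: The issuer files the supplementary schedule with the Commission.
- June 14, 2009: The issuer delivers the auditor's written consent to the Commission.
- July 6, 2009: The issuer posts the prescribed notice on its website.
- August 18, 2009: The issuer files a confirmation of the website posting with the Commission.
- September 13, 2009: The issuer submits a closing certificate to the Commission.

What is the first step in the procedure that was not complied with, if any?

Step 1 — 6 and 20 days from April 26, 2009 (when the transaction closes) are May 2, 2009 and May 16, 2009 respectively; done May 3, 2009, which is between those dates.
Step 2 — must wait 9 days from May 3, 2009 (when Form R-1 is filed), so not before May 12, 2009; May 16, 2009 is on or after that date.
Step 3 — 21 and 51 days from May 16, 2009 (when the investor circular is published) are June 6, 2009 and July 6, 2009 respectively; June 8, 2009 falls inside that range.
Step 4 — must wait 18 days from May 3, 2009 (when Form R-1 is filed), so not before May 21, 2009; June 14, 2009 is on or after that date.
Step 5 — must wait 20 days from June 14, 2009 (when the auditor's consent is delivered), so not before July 4, 2009; July 6, 2009 is on or after that date.
Step 6 — counting 105 days from May 3, 2009 (when Form R-1 is filed) gives a deadline of August 16, 2009; August 18, 2009 misses that deadline by 2 days.

Step 6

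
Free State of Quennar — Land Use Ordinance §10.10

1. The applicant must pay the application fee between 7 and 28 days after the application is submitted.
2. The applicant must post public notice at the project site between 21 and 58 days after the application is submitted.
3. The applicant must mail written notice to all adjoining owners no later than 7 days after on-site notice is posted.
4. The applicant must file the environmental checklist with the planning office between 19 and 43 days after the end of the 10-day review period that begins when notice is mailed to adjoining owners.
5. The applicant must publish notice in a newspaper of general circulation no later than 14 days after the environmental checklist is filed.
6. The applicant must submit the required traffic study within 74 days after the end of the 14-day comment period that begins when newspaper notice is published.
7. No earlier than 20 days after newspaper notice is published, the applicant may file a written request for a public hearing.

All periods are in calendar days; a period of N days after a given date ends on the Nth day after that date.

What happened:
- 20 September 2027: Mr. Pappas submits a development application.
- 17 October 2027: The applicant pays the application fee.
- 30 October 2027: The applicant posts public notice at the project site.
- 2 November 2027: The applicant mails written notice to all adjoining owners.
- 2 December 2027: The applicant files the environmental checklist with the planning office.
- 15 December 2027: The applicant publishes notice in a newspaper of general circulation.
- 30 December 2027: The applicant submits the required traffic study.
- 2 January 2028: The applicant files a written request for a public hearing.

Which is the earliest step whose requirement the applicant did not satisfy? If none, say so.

(1) the permitted window runs from 20 September 2027 + 7 = 27 September 2027 to 20 September 2027 + 28 = 18 October 2027; done 17 October 2027 — within the window.
(2) the permitted window runs from 20 September 2027 + 21 = 11 October 2027 to 20 September 2027 + 58 = 17 November 2027; done 30 October 2027, which is between those dates.
(3) due by 30 October 2027 + 7 days = 6 November 2027; 2 November 2027 is within that limit.
(4) the permitted window runs from 12 November 2027 + 19 = 1 December 2027 to 12 November 2027 + 43 = 25 December 2027; done 2 December 2027, which is between those dates.
(5) due by 2 December 2027 + 14 days = 16 December 2027; completed 15 December 2027, before the deadline.
(6) due by 29 December 2027 + 74 days = 12 March 2028; 30 December 2027 is within that limit.
(7) permitted from 15 December 2027 + 20 days = 4 January 2028 onward; 2 January 2028 is 2 days before the earliest permitted date.
That is the first point of non-compliance.

Step 7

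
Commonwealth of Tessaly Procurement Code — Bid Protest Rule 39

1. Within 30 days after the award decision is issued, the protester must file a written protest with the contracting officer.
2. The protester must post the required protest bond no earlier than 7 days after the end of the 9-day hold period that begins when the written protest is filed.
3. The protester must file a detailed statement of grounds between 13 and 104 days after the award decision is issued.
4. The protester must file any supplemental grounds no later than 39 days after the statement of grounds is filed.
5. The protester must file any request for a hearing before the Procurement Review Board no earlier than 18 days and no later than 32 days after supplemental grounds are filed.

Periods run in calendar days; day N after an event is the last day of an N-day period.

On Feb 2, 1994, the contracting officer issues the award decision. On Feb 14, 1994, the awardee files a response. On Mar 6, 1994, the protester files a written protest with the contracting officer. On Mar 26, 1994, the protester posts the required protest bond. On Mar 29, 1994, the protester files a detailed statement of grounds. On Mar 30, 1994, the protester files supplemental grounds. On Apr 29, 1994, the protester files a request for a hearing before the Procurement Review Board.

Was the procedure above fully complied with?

(1) due by Feb 2, 1994 + 30 days = Mar 4, 1994; done Mar 6, 1994 — 2 days late.
No need to go further; step 1 was not satisfied.

No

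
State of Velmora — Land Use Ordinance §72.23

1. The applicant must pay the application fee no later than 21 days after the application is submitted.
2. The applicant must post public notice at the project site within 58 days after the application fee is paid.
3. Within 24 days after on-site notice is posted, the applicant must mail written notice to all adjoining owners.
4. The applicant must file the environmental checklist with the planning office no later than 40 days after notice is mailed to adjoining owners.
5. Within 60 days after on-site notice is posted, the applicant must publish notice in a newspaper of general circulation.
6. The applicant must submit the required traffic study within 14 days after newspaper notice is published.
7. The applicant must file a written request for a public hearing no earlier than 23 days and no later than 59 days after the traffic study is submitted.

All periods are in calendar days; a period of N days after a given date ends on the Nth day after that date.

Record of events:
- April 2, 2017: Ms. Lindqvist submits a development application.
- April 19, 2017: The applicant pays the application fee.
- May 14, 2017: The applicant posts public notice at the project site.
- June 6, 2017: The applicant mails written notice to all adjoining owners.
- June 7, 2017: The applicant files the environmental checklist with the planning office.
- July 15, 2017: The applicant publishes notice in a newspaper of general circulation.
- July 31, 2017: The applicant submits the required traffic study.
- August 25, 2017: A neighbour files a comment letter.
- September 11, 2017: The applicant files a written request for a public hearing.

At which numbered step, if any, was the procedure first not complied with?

Step 5

Step 1: 21 days after April 2, 2017 (when the application is submitted) is April 23, 2017; done April 19, 2017 — timely.
Step 2: 58 days after April 19, 2017 (when the application fee is paid) is June 16, 2017; May 14, 2017 is within that limit.
Step 3: 24 days after May 14, 2017 (when on-site notice is posted) is June 7, 2017; done June 6, 2017 — timely.
Step 4: 40 days after June 6, 2017 (when notice is mailed to adjoining owners) is July 16, 2017; June 7, 2017 is within that limit.
Step 5: 60 days after May 14, 2017 (when on-site notice is posted) is July 13, 2017; not done until July 15, 2017, 2 days after the deadline.
The procedure was therefore not followed at step 5.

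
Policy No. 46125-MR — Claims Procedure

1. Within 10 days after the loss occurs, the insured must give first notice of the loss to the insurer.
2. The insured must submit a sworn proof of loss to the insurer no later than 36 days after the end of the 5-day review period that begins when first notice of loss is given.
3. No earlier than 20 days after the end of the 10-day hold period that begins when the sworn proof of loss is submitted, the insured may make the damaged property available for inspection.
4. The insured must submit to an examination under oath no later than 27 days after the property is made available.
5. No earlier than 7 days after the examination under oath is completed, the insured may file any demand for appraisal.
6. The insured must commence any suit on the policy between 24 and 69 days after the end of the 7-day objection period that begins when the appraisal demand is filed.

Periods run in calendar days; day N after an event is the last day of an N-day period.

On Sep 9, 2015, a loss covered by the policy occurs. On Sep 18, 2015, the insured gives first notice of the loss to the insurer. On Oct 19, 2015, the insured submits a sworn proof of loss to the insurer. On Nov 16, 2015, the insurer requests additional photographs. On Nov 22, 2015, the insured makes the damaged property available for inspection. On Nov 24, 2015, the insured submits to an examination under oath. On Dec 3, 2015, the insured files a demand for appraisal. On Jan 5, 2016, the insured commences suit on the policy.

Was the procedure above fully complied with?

(1) due by Sep 9, 2015 + 10 days = Sep 19, 2015; done Sep 18, 2015 — timely.
(2) due by Sep 23, 2015 + 36 days = Oct 29, 2015; completed Oct 19, 2015, before the deadline.
(3) permitted from Oct 29, 2015 + 20 days = Nov 18, 2015 onward; Nov 22, 2015 is on or after that date.
(4) due by Nov 22, 2015 + 27 days = Dec 19, 2015; done Nov 24, 2015 — timely.
(5) permitted from Nov 24, 2015 + 7 days = Dec 1, 2015 onward; Dec 3, 2015 is on or after that date.
(6) the permitted window runs from Dec 10, 2015 + 24 = Jan 3, 2016 to Dec 10, 2015 + 69 = Feb 17, 2016; done Jan 5, 2016, which is between those dates.

Yes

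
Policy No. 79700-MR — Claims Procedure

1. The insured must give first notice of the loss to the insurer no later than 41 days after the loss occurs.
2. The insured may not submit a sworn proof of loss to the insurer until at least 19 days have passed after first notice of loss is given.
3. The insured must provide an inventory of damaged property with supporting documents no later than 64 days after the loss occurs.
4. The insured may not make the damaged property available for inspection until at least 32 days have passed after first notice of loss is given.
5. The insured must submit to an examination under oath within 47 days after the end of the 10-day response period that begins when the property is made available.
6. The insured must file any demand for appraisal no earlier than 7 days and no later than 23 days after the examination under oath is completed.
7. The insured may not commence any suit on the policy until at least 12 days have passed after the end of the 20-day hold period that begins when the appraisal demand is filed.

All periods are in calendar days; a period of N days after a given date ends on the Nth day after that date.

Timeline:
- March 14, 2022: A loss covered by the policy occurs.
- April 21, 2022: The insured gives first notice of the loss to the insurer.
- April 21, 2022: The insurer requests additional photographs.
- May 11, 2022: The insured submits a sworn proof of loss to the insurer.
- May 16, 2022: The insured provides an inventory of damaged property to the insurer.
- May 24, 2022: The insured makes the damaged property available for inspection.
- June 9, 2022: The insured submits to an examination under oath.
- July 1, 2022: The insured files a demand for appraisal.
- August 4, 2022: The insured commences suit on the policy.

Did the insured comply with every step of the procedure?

Yes

Step 1 — counting 41 days from March 14, 2022 (when the loss occurs) gives a deadline of April 24, 2022; done April 21, 2022 — timely.
Step 2 — must wait 19 days from April 21, 2022 (when first notice of loss is given), so not before May 10, 2022; May 11, 2022 is on or after that date.
Step 3 — counting 64 days from March 14, 2022 (when the loss occurs) gives a deadline of May 17, 2022; completed May 16, 2022, before the deadline.
Step 4 — must wait 32 days from April 21, 2022 (when first notice of loss is given), so not before May 23, 2022; May 24, 2022 is on or after that date.
Step 5 — counting 47 days from June 3, 2022 (end of the 10-day response period, which began when the property is made available on May 24, 2022) gives a deadline of July 20, 2022; June 9, 2022 is within that limit.
Step 6 — 7 and 23 days from June 9, 2022 (when the examination under oath is completed) are June 16, 2022 and July 2, 2022 respectively; done July 1, 2022, which is between those dates.
Step 7 — must wait 12 days from July 21, 2022 (end of the 20-day hold period, which began when the appraisal demand is filed on July 1, 2022), so not before August 2, 2022; done August 4, 2022 — permitted.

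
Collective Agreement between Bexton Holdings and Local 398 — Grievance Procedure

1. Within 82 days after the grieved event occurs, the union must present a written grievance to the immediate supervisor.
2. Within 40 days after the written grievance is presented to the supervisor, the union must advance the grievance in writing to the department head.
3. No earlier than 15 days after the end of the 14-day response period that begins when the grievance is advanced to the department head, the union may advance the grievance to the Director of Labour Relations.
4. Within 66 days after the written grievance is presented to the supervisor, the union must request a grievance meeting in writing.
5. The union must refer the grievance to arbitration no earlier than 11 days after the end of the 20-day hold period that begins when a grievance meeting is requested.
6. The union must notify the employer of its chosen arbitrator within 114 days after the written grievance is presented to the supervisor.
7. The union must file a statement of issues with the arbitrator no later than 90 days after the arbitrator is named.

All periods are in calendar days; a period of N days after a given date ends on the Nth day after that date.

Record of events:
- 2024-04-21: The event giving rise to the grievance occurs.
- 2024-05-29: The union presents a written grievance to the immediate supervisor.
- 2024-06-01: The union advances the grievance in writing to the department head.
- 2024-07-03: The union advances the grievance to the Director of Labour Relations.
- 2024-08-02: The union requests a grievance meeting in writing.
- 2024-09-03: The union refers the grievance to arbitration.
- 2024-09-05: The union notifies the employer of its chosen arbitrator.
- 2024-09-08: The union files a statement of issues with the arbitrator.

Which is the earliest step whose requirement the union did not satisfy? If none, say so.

None — every step was satisfied

(1) due by 2024-04-21 + 82 days = 2024-07-12; 2024-05-29 is within that limit.
(2) due by 2024-05-29 + 40 days = 2024-07-08; 2024-06-01 is within that limit.
(3) permitted from 2024-06-15 + 15 days = 2024-06-30 onward; done 2024-07-03, after the minimum wait.
(4) due by 2024-05-29 + 66 days = 2024-08-03; done 2024-08-02 — timely.
(5) permitted from 2024-08-22 + 11 days = 2024-09-02 onward; 2024-09-03 is on or after that date.
(6) due by 2024-05-29 + 114 days = 2024-09-20; completed 2024-09-05, before the deadline.
(7) due by 2024-09-05 + 90 days = 2024-12-04; 2024-09-08 is within that limit.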